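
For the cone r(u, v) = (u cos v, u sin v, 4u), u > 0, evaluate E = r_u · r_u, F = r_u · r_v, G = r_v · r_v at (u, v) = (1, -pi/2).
E = 17;  F = 0;  G = 1

Partials: r_u = (cos(v), sin(v), 4), r_v = (-u*sin(v), u*cos(v), 0). As functions of (u, v):
  E = r_u · r_u = 17,
  F = r_u · r_v = 0,
  G = r_v · r_v = u^2.
Evaluating at (u, v) = (1, -pi/2): E = 17, F = 0, G = 1.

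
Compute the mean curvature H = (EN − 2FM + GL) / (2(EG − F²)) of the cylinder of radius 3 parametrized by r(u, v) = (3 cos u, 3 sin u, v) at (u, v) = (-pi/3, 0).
H = -1/6

With E = 9, F = 0, G = 1, L = -3, M = 0, N = 0, assemble
  H = (EN − 2FM + GL) / (2(EG − F²)) = -1/6.
At (u, v) = (-pi/3, 0): H = -1/6.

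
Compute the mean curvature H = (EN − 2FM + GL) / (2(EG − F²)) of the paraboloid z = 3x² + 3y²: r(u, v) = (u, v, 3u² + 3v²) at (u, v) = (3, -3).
H = 1950*sqrt(649)/421201

With E = 36*u^2 + 1, F = 36*u*v, G = 36*v^2 + 1, L = 6/sqrt(36*u^2 + 36*v^2 + 1), M = 0, N = 6/sqrt(36*u^2 + 36*v^2 + 1), assemble
  H = (EN − 2FM + GL) / (2(EG − F²)) = 6*(18*u^2 + 18*v^2 + 1)/(36*u^2 + 36*v^2 + 1)^(3/2).
At (u, v) = (3, -3): H = 1950*sqrt(649)/421201.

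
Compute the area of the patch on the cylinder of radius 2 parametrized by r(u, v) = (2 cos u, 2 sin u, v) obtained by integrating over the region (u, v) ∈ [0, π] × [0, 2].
Area = 4*pi

Area = ∫∫ √(EG − F²) du dv with √(EG − F²) = 2. Integrating over [0, π] × [0, 2] gives 4*pi.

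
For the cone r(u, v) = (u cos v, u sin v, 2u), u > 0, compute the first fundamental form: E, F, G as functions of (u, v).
E = 5;  F = 0;  G = u^2

Compute partials: r_u = (cos(v), sin(v), 2), r_v = (-u*sin(v), u*cos(v), 0). Then
  E = r_u · r_u = 5,
  F = r_u · r_v = 0,
  G = r_v · r_v = u^2.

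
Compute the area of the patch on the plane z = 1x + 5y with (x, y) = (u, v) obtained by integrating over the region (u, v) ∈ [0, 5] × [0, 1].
Area = 15*sqrt(3)

Area = ∫∫ √(EG − F²) du dv with √(EG − F²) = 3*sqrt(3). Integrating over [0, 5] × [0, 1] gives 15*sqrt(3).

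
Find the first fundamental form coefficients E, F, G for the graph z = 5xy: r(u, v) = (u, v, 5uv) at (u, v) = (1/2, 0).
E = 1;  F = 0;  G = 29/4

Partials: r_u = (1, 0, 5*v), r_v = (0, 1, 5*u). As functions of (u, v):
  E = r_u · r_u = 25*v^2 + 1,
  F = r_u · r_v = 25*u*v,
  G = r_v · r_v = 25*u^2 + 1.
Evaluating at (u, v) = (1/2, 0): E = 1, F = 0, G = 29/4.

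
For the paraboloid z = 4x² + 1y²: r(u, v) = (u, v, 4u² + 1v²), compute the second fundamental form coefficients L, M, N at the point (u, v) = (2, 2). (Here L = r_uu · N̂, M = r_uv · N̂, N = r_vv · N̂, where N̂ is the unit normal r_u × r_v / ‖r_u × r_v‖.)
L = 8*sqrt(273)/273;  M = 0;  N = 2*sqrt(273)/273

Compute the unit normal N̂(u, v) = (-8*u/sqrt(64*u^2 + 4*v^2 + 1), -2*v/sqrt(64*u^2 + 4*v^2 + 1), 1/sqrt(64*u^2 + 4*v^2 + 1)), and the second partials r_uu, r_uv, r_vv. Take dot products:
  L(u, v) = r_uu · N̂ = 8/sqrt(64*u^2 + 4*v^2 + 1),
  M(u, v) = r_uv · N̂ = 0,
  N(u, v) = r_vv · N̂ = 2/sqrt(64*u^2 + 4*v^2 + 1).
Evaluating at (u, v) = (2, 2):
  L = 8*sqrt(273)/273, M = 0, N = 2*sqrt(273)/273.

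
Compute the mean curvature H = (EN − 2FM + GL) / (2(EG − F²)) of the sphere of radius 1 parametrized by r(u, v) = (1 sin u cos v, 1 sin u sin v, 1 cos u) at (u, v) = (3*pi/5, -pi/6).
H = -1

With E = 1, F = 0, G = sin(u)^2, L = -sin(u)/Abs(sin(u)), M = 0, N = -sin(u)^3/Abs(sin(u)), assemble
  H = (EN − 2FM + GL) / (2(EG − F²)) = -sin(u)/Abs(sin(u)).
At (u, v) = (3*pi/5, -pi/6): H = -1.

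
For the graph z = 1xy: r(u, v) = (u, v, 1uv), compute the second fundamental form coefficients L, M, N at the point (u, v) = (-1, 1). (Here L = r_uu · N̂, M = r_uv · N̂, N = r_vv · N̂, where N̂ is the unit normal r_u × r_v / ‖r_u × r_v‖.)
L = 0;  M = sqrt(3)/3;  N = 0

Compute the unit normal N̂(u, v) = (-v/sqrt(u^2 + v^2 + 1), -u/sqrt(u^2 + v^2 + 1), 1/sqrt(u^2 + v^2 + 1)), and the second partials r_uu, r_uv, r_vv. Take dot products:
  L(u, v) = r_uu · N̂ = 0,
  M(u, v) = r_uv · N̂ = 1/sqrt(u^2 + v^2 + 1),
  N(u, v) = r_vv · N̂ = 0.
Evaluating at (u, v) = (-1, 1):
  L = 0, M = sqrt(3)/3, N = 0.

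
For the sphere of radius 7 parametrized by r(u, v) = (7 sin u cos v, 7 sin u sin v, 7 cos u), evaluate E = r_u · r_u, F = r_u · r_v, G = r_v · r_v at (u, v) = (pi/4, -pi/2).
E = 49;  F = 0;  G = 49/2

Partials: r_u = (7*cos(u)*cos(v), 7*sin(v)*cos(u), -7*sin(u)), r_v = (-7*sin(u)*sin(v), 7*sin(u)*cos(v), 0). As functions of (u, v):
  E = r_u · r_u = 49,
  F = r_u · r_v = 0,
  G = r_v · r_v = 49*sin(u)^2.
Evaluating at (u, v) = (pi/4, -pi/2): E = 49, F = 0, G = 49/2.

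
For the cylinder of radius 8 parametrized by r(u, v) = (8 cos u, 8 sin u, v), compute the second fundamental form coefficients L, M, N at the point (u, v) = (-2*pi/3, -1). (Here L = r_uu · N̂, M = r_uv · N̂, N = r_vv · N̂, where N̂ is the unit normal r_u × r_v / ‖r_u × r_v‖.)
L = -8;  M = 0;  N = 0

Compute the unit normal N̂(u, v) = (cos(u), sin(u), 0), and the second partials r_uu, r_uv, r_vv. Take dot products:
  L(u, v) = r_uu · N̂ = -8,
  M(u, v) = r_uv · N̂ = 0,
  N(u, v) = r_vv · N̂ = 0.
Evaluating at (u, v) = (-2*pi/3, -1):
  L = -8, M = 0, N = 0.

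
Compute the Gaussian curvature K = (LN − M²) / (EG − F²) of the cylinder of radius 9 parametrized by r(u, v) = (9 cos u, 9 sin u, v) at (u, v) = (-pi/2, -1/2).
K = 0

Coefficients of the first fundamental form: E = 81, F = 0, G = 1.
Coefficients of the second fundamental form: L = -9, M = 0, N = 0.
Assemble K = (LN − M²)/(EG − F²) = 0. At (u, v) = (-pi/2, -1/2): K = 0.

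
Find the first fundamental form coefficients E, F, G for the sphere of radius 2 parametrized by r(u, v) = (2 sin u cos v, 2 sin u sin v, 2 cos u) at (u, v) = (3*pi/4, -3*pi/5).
E = 4;  F = 0;  G = 2

Partials: r_u = (2*cos(u)*cos(v), 2*sin(v)*cos(u), -2*sin(u)), r_v = (-2*sin(u)*sin(v), 2*sin(u)*cos(v), 0). As functions of (u, v):
  E = r_u · r_u = 4,
  F = r_u · r_v = 0,
  G = r_v · r_v = 4*sin(u)^2.
Evaluating at (u, v) = (3*pi/4, -3*pi/5): E = 4, F = 0, G = 2.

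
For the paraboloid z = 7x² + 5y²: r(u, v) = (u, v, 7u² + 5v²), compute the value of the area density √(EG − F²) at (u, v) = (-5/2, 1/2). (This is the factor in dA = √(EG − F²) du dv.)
√(EG − F²)|_{(-5/2, 1/2)} = 3*sqrt(139)

E = 196*u^2 + 1, F = 140*u*v, G = 100*v^2 + 1, so EG − F² = 196*u^2 + 100*v^2 + 1. Taking the positive square root: √(EG − F²) = sqrt(196*u^2 + 100*v^2 + 1). At (u, v) = (-5/2, 1/2): 3*sqrt(139).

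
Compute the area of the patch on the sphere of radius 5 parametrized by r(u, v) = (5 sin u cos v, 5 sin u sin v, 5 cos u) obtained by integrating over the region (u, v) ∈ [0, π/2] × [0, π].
Area = 25*pi

Area = ∫∫ √(EG − F²) du dv with √(EG − F²) = 25*Abs(sin(u)). Integrating over [0, π/2] × [0, π] gives 25*pi.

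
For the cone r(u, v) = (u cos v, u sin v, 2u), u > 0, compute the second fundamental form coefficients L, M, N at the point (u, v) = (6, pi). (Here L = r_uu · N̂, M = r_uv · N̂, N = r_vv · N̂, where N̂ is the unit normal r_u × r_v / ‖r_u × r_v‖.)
L = 0;  M = 0;  N = 12*sqrt(5)/5

Compute the unit normal N̂(u, v) = (-2*sqrt(5)*u*cos(v)/(5*Abs(u)), -2*sqrt(5)*u*sin(v)/(5*Abs(u)), sqrt(5)*u/(5*Abs(u))), and the second partials r_uu, r_uv, r_vv. Take dot products:
  L(u, v) = r_uu · N̂ = 0,
  M(u, v) = r_uv · N̂ = 0,
  N(u, v) = r_vv · N̂ = 2*sqrt(5)*u^2/(5*Abs(u)).
Evaluating at (u, v) = (6, pi):
  L = 0, M = 0, N = 12*sqrt(5)/5.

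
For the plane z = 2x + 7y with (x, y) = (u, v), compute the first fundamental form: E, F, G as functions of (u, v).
E = 5;  F = 14;  G = 50

Compute partials: r_u = (1, 0, 2), r_v = (0, 1, 7). Then
  E = r_u · r_u = 5,
  F = r_u · r_v = 14,
  G = r_v · r_v = 50.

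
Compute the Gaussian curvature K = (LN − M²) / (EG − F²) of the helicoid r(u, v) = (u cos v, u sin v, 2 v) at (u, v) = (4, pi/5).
K = -1/100

Coefficients of the first fundamental form: E = 1, F = 0, G = u^2 + 4.
Coefficients of the second fundamental form: L = 0, M = -2/sqrt(u^2 + 4), N = 0.
Assemble K = (LN − M²)/(EG − F²) = -4/(u^2 + 4)^2. At (u, v) = (4, pi/5): K = -1/100.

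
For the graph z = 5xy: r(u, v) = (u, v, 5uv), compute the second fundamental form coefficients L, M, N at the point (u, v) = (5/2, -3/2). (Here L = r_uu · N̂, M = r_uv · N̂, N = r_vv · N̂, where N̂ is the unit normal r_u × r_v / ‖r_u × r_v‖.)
L = 0;  M = 5*sqrt(854)/427;  N = 0

Compute the unit normal N̂(u, v) = (-5*v/sqrt(25*u^2 + 25*v^2 + 1), -5*u/sqrt(25*u^2 + 25*v^2 + 1), 1/sqrt(25*u^2 + 25*v^2 + 1)), and the second partials r_uu, r_uv, r_vv. Take dot products:
  L(u, v) = r_uu · N̂ = 0,
  M(u, v) = r_uv · N̂ = 5/sqrt(25*u^2 + 25*v^2 + 1),
  N(u, v) = r_vv · N̂ = 0.
Evaluating at (u, v) = (5/2, -3/2):
  L = 0, M = 5*sqrt(854)/427, N = 0.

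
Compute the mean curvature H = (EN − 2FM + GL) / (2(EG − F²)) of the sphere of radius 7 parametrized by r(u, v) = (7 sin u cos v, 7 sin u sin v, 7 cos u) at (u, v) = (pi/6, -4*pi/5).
H = -1/7

With E = 49, F = 0, G = 49*sin(u)^2, L = -7*sin(u)/Abs(sin(u)), M = 0, N = -7*sin(u)^3/Abs(sin(u)), assemble
  H = (EN − 2FM + GL) / (2(EG − F²)) = -sin(u)/(7*Abs(sin(u))).
At (u, v) = (pi/6, -4*pi/5): H = -1/7.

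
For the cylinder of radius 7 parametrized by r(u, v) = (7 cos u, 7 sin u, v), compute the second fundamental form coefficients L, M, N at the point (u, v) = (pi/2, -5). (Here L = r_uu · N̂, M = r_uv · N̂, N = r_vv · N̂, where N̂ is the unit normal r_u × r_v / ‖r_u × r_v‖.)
L = -7;  M = 0;  N = 0

Compute the unit normal N̂(u, v) = (cos(u), sin(u), 0), and the second partials r_uu, r_uv, r_vv. Take dot products:
  L(u, v) = r_uu · N̂ = -7,
  M(u, v) = r_uv · N̂ = 0,
  N(u, v) = r_vv · N̂ = 0.
Evaluating at (u, v) = (pi/2, -5):
  L = -7, M = 0, N = 0.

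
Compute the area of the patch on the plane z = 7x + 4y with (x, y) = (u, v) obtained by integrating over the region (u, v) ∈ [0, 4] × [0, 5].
Area = 20*sqrt(66)

Area = ∫∫ √(EG − F²) du dv with √(EG − F²) = sqrt(66). Integrating over [0, 4] × [0, 5] gives 20*sqrt(66).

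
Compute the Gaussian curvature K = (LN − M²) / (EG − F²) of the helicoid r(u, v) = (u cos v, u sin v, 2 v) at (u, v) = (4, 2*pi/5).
K = -1/100

Coefficients of the first fundamental form: E = 1, F = 0, G = u^2 + 4.
Coefficients of the second fundamental form: L = 0, M = -2/sqrt(u^2 + 4), N = 0.
Assemble K = (LN − M²)/(EG − F²) = -4/(u^2 + 4)^2. At (u, v) = (4, 2*pi/5): K = -1/100.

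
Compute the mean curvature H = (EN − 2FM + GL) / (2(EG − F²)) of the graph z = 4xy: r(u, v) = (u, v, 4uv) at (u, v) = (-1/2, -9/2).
H = -144*sqrt(329)/108241

With E = 16*v^2 + 1, F = 16*u*v, G = 16*u^2 + 1, L = 0, M = 4/sqrt(16*u^2 + 16*v^2 + 1), N = 0, assemble
  H = (EN − 2FM + GL) / (2(EG − F²)) = -64*u*v/(16*u^2 + 16*v^2 + 1)^(3/2).
At (u, v) = (-1/2, -9/2): H = -144*sqrt(329)/108241.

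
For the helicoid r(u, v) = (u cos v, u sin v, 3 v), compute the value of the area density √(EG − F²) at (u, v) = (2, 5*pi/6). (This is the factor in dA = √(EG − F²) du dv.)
√(EG − F²)|_{(2, 5*pi/6)} = sqrt(13)

E = 1, F = 0, G = u^2 + 9, so EG − F² = u^2 + 9. Taking the positive square root: √(EG − F²) = sqrt(u^2 + 9). At (u, v) = (2, 5*pi/6): sqrt(13).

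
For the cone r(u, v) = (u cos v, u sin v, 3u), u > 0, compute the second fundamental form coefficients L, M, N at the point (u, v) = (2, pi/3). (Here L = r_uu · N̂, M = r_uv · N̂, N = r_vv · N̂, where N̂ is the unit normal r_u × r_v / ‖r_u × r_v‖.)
L = 0;  M = 0;  N = 3*sqrt(10)/5

Compute the unit normal N̂(u, v) = (-3*sqrt(10)*u*cos(v)/(10*Abs(u)), -3*sqrt(10)*u*sin(v)/(10*Abs(u)), sqrt(10)*u/(10*Abs(u))), and the second partials r_uu, r_uv, r_vv. Take dot products:
  L(u, v) = r_uu · N̂ = 0,
  M(u, v) = r_uv · N̂ = 0,
  N(u, v) = r_vv · N̂ = 3*sqrt(10)*u^2/(10*Abs(u)).
Evaluating at (u, v) = (2, pi/3):
  L = 0, M = 0, N = 3*sqrt(10)/5.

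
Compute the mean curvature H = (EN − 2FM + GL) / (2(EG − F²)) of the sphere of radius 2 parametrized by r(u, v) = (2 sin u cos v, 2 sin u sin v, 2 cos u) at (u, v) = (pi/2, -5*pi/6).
H = -1/2

With E = 4, F = 0, G = 4*sin(u)^2, L = -2*sin(u)/Abs(sin(u)), M = 0, N = -2*sin(u)^3/Abs(sin(u)), assemble
  H = (EN − 2FM + GL) / (2(EG − F²)) = -sin(u)/(2*Abs(sin(u))).
At (u, v) = (pi/2, -5*pi/6): H = -1/2.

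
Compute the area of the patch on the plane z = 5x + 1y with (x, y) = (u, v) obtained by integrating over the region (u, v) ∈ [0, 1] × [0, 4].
Area = 12*sqrt(3)

Area = ∫∫ √(EG − F²) du dv with √(EG − F²) = 3*sqrt(3). Integrating over [0, 1] × [0, 4] gives 12*sqrt(3).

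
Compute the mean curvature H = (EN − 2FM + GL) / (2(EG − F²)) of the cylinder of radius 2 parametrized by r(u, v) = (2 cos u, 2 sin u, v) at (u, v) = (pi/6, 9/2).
H = -1/4

With E = 4, F = 0, G = 1, L = -2, M = 0, N = 0, assemble
  H = (EN − 2FM + GL) / (2(EG − F²)) = -1/4.
At (u, v) = (pi/6, 9/2): H = -1/4.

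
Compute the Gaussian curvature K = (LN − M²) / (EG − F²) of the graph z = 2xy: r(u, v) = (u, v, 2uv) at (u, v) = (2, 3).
K = -4/2809

Coefficients of the first fundamental form: E = 4*v^2 + 1, F = 4*u*v, G = 4*u^2 + 1.
Coefficients of the second fundamental form: L = 0, M = 2/sqrt(4*u^2 + 4*v^2 + 1), N = 0.
Assemble K = (LN − M²)/(EG − F²) = -4/(16*u^4 + 32*u^2*v^2 + 8*u^2 + 16*v^4 + 8*v^2 + 1). At (u, v) = (2, 3): K = -4/2809.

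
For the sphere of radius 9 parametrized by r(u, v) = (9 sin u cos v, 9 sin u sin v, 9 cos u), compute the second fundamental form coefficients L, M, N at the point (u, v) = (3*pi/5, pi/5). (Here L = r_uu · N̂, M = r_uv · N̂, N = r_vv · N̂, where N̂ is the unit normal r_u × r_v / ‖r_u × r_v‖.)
L = -9;  M = 0;  N = -45/8 - 9*sqrt(5)/8

Compute the unit normal N̂(u, v) = (sin(u)^2*cos(v)/Abs(sin(u)), sin(u)^2*sin(v)/Abs(sin(u)), sin(2*u)/(2*Abs(sin(u)))), and the second partials r_uu, r_uv, r_vv. Take dot products:
  L(u, v) = r_uu · N̂ = -9*sin(u)/Abs(sin(u)),
  M(u, v) = r_uv · N̂ = 0,
  N(u, v) = r_vv · N̂ = -9*sin(u)^3/Abs(sin(u)).
Evaluating at (u, v) = (3*pi/5, pi/5):
  L = -9, M = 0, N = -45/8 - 9*sqrt(5)/8.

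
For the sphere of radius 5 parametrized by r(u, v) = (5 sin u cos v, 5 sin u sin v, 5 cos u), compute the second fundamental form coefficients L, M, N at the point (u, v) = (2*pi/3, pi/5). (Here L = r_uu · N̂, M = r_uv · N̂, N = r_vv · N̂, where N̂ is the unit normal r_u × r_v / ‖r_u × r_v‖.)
L = -5;  M = 0;  N = -15/4

Compute the unit normal N̂(u, v) = (sin(u)^2*cos(v)/Abs(sin(u)), sin(u)^2*sin(v)/Abs(sin(u)), sin(2*u)/(2*Abs(sin(u)))), and the second partials r_uu, r_uv, r_vv. Take dot products:
  L(u, v) = r_uu · N̂ = -5*sin(u)/Abs(sin(u)),
  M(u, v) = r_uv · N̂ = 0,
  N(u, v) = r_vv · N̂ = -5*sin(u)^3/Abs(sin(u)).
Evaluating at (u, v) = (2*pi/3, pi/5):
  L = -5, M = 0, N = -15/4.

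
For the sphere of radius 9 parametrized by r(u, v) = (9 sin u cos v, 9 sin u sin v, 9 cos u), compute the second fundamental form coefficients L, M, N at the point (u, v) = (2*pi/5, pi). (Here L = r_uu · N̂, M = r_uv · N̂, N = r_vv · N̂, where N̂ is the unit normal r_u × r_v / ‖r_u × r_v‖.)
L = -9;  M = 0;  N = -45/8 - 9*sqrt(5)/8

Compute the unit normal N̂(u, v) = (sin(u)^2*cos(v)/Abs(sin(u)), sin(u)^2*sin(v)/Abs(sin(u)), sin(2*u)/(2*Abs(sin(u)))), and the second partials r_uu, r_uv, r_vv. Take dot products:
  L(u, v) = r_uu · N̂ = -9*sin(u)/Abs(sin(u)),
  M(u, v) = r_uv · N̂ = 0,
  N(u, v) = r_vv · N̂ = -9*sin(u)^3/Abs(sin(u)).
Evaluating at (u, v) = (2*pi/5, pi):
  L = -9, M = 0, N = -45/8 - 9*sqrt(5)/8.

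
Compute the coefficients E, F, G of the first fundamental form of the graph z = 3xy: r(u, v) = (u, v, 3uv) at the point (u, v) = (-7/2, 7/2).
E = 445/4;  F = -441/4;  G = 445/4

Partials: r_u = (1, 0, 3*v), r_v = (0, 1, 3*u). As functions of (u, v):
  E = r_u · r_u = 9*v^2 + 1,
  F = r_u · r_v = 9*u*v,
  G = r_v · r_v = 9*u^2 + 1.
Evaluating at (u, v) = (-7/2, 7/2): E = 445/4, F = -441/4, G = 445/4.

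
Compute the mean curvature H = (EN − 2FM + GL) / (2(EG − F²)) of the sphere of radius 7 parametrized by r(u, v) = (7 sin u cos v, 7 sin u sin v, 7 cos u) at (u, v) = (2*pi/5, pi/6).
H = -1/7

With E = 49, F = 0, G = 49*sin(u)^2, L = -7*sin(u)/Abs(sin(u)), M = 0, N = -7*sin(u)^3/Abs(sin(u)), assemble
  H = (EN − 2FM + GL) / (2(EG − F²)) = -sin(u)/(7*Abs(sin(u))).
At (u, v) = (2*pi/5, pi/6): H = -1/7.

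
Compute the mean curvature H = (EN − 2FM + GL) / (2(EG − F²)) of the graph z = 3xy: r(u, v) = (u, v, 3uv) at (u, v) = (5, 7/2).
H = -756*sqrt(1345)/361805

With E = 9*v^2 + 1, F = 9*u*v, G = 9*u^2 + 1, L = 0, M = 3/sqrt(9*u^2 + 9*v^2 + 1), N = 0, assemble
  H = (EN − 2FM + GL) / (2(EG − F²)) = -27*u*v/(9*u^2 + 9*v^2 + 1)^(3/2).
At (u, v) = (5, 7/2): H = -756*sqrt(1345)/361805.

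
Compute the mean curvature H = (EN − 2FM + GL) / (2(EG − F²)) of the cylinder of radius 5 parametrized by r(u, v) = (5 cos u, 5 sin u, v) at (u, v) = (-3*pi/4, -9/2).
H = -1/10

With E = 25, F = 0, G = 1, L = -5, M = 0, N = 0, assemble
  H = (EN − 2FM + GL) / (2(EG − F²)) = -1/10.
At (u, v) = (-3*pi/4, -9/2): H = -1/10.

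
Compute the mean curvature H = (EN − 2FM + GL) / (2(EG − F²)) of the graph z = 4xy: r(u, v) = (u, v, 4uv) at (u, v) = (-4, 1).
H = 256*sqrt(273)/74529

With E = 16*v^2 + 1, F = 16*u*v, G = 16*u^2 + 1, L = 0, M = 4/sqrt(16*u^2 + 16*v^2 + 1), N = 0, assemble
  H = (EN − 2FM + GL) / (2(EG − F²)) = -64*u*v/(16*u^2 + 16*v^2 + 1)^(3/2).
At (u, v) = (-4, 1): H = 256*sqrt(273)/74529.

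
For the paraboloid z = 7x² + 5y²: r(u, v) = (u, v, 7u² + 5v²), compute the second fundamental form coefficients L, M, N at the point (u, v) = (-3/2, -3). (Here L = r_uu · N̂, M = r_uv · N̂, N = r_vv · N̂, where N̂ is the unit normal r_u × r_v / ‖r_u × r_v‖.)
L = 7*sqrt(1342)/671;  M = 0;  N = 5*sqrt(1342)/671

Compute the unit normal N̂(u, v) = (-14*u/sqrt(196*u^2 + 100*v^2 + 1), -10*v/sqrt(196*u^2 + 100*v^2 + 1), 1/sqrt(196*u^2 + 100*v^2 + 1)), and the second partials r_uu, r_uv, r_vv. Take dot products:
  L(u, v) = r_uu · N̂ = 14/sqrt(196*u^2 + 100*v^2 + 1),
  M(u, v) = r_uv · N̂ = 0,
  N(u, v) = r_vv · N̂ = 10/sqrt(196*u^2 + 100*v^2 + 1).
Evaluating at (u, v) = (-3/2, -3):
  L = 7*sqrt(1342)/671, M = 0, N = 5*sqrt(1342)/671.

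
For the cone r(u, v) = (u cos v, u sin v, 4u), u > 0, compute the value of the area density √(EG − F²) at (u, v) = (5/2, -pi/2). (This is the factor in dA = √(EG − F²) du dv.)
√(EG − F²)|_{(5/2, -pi/2)} = 5*sqrt(17)/2

E = 17, F = 0, G = u^2, so EG − F² = 17*u^2. Taking the positive square root: √(EG − F²) = sqrt(17)*Abs(u). At (u, v) = (5/2, -pi/2): 5*sqrt(17)/2.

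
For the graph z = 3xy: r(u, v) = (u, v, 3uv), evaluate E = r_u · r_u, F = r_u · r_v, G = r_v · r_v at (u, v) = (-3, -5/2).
E = 229/4;  F = 135/2;  G = 82

Partials: r_u = (1, 0, 3*v), r_v = (0, 1, 3*u). As functions of (u, v):
  E = r_u · r_u = 9*v^2 + 1,
  F = r_u · r_v = 9*u*v,
  G = r_v · r_v = 9*u^2 + 1.
Evaluating at (u, v) = (-3, -5/2): E = 229/4, F = 135/2, G = 82.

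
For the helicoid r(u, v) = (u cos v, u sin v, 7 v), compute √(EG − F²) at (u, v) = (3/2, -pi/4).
√(EG − F²)|_{(3/2, -pi/4)} = sqrt(205)/2

E = 1, F = 0, G = u^2 + 49; EG − F² = u^2 + 49; √(EG − F²) = sqrt(u^2 + 49). At the given point: sqrt(205)/2.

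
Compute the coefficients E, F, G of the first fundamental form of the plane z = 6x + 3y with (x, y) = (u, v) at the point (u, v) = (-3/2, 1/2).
E = 37;  F = 18;  G = 10

Partials: r_u = (1, 0, 6), r_v = (0, 1, 3). As functions of (u, v):
  E = r_u · r_u = 37,
  F = r_u · r_v = 18,
  G = r_v · r_v = 10.
Evaluating at (u, v) = (-3/2, 1/2): E = 37, F = 18, G = 10.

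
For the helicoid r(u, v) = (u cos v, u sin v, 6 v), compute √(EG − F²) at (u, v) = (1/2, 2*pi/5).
√(EG − F²)|_{(1/2, 2*pi/5)} = sqrt(145)/2

E = 1, F = 0, G = u^2 + 36; EG − F² = u^2 + 36; √(EG − F²) = sqrt(u^2 + 36). At the given point: sqrt(145)/2.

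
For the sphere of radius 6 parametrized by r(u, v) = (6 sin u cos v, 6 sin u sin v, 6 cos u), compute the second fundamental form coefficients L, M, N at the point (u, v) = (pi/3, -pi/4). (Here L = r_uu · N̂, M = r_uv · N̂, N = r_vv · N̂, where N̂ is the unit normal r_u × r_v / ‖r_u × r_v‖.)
L = -6;  M = 0;  N = -9/2

Compute the unit normal N̂(u, v) = (sin(u)^2*cos(v)/Abs(sin(u)), sin(u)^2*sin(v)/Abs(sin(u)), sin(2*u)/(2*Abs(sin(u)))), and the second partials r_uu, r_uv, r_vv. Take dot products:
  L(u, v) = r_uu · N̂ = -6*sin(u)/Abs(sin(u)),
  M(u, v) = r_uv · N̂ = 0,
  N(u, v) = r_vv · N̂ = -6*sin(u)^3/Abs(sin(u)).
Evaluating at (u, v) = (pi/3, -pi/4):
  L = -6, M = 0, N = -9/2.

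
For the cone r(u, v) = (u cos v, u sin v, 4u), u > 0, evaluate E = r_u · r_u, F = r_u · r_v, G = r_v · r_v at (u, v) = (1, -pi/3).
E = 17;  F = 0;  G = 1

Partials: r_u = (cos(v), sin(v), 4), r_v = (-u*sin(v), u*cos(v), 0). As functions of (u, v):
  E = r_u · r_u = 17,
  F = r_u · r_v = 0,
  G = r_v · r_v = u^2.
Evaluating at (u, v) = (1, -pi/3): E = 17, F = 0, G = 1.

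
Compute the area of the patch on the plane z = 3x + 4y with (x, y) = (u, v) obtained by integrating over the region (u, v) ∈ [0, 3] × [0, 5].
Area = 15*sqrt(26)

Area = ∫∫ √(EG − F²) du dv with √(EG − F²) = sqrt(26). Integrating over [0, 3] × [0, 5] gives 15*sqrt(26).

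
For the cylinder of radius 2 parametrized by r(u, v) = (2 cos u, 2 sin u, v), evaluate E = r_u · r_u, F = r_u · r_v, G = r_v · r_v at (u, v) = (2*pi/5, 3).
E = 4;  F = 0;  G = 1

Partials: r_u = (-2*sin(u), 2*cos(u), 0), r_v = (0, 0, 1). As functions of (u, v):
  E = r_u · r_u = 4,
  F = r_u · r_v = 0,
  G = r_v · r_v = 1.
Evaluating at (u, v) = (2*pi/5, 3): E = 4, F = 0, G = 1.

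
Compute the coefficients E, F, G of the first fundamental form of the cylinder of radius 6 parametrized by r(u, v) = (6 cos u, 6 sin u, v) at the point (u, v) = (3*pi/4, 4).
E = 36;  F = 0;  G = 1

Partials: r_u = (-6*sin(u), 6*cos(u), 0), r_v = (0, 0, 1). As functions of (u, v):
  E = r_u · r_u = 36,
  F = r_u · r_v = 0,
  G = r_v · r_v = 1.
Evaluating at (u, v) = (3*pi/4, 4): E = 36, F = 0, G = 1.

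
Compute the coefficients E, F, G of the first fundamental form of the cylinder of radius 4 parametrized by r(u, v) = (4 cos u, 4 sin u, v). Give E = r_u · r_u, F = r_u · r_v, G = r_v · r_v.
E = 16;  F = 0;  G = 1

Compute partials: r_u = (-4*sin(u), 4*cos(u), 0), r_v = (0, 0, 1). Then
  E = r_u · r_u = 16,
  F = r_u · r_v = 0,
  G = r_v · r_v = 1.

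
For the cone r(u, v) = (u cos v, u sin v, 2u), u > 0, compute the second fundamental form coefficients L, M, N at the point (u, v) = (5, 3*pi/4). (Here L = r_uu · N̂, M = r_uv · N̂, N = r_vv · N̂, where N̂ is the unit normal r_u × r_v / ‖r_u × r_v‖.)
L = 0;  M = 0;  N = 2*sqrt(5)

Compute the unit normal N̂(u, v) = (-2*sqrt(5)*u*cos(v)/(5*Abs(u)), -2*sqrt(5)*u*sin(v)/(5*Abs(u)), sqrt(5)*u/(5*Abs(u))), and the second partials r_uu, r_uv, r_vv. Take dot products:
  L(u, v) = r_uu · N̂ = 0,
  M(u, v) = r_uv · N̂ = 0,
  N(u, v) = r_vv · N̂ = 2*sqrt(5)*u^2/(5*Abs(u)).
Evaluating at (u, v) = (5, 3*pi/4):
  L = 0, M = 0, N = 2*sqrt(5).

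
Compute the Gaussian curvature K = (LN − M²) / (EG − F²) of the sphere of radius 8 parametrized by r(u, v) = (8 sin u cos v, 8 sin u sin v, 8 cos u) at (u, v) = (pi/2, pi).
K = 1/64

Coefficients of the first fundamental form: E = 64, F = 0, G = 64*sin(u)^2.
Coefficients of the second fundamental form: L = -8*sin(u)/Abs(sin(u)), M = 0, N = -8*sin(u)^3/Abs(sin(u)).
Assemble K = (LN − M²)/(EG − F²) = 1/64. At (u, v) = (pi/2, pi): K = 1/64.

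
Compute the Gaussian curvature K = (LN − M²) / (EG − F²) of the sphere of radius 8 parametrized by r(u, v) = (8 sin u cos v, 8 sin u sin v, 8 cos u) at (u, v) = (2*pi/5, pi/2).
K = 1/64

Coefficients of the first fundamental form: E = 64, F = 0, G = 64*sin(u)^2.
Coefficients of the second fundamental form: L = -8*sin(u)/Abs(sin(u)), M = 0, N = -8*sin(u)^3/Abs(sin(u)).
Assemble K = (LN − M²)/(EG − F²) = 1/64. At (u, v) = (2*pi/5, pi/2): K = 1/64.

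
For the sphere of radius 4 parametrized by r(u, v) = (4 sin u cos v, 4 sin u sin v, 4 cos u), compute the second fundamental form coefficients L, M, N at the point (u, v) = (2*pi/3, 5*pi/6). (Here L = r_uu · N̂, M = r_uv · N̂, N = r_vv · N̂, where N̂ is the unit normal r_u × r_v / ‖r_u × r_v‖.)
L = -4;  M = 0;  N = -3

Compute the unit normal N̂(u, v) = (sin(u)^2*cos(v)/Abs(sin(u)), sin(u)^2*sin(v)/Abs(sin(u)), sin(2*u)/(2*Abs(sin(u)))), and the second partials r_uu, r_uv, r_vv. Take dot products:
  L(u, v) = r_uu · N̂ = -4*sin(u)/Abs(sin(u)),
  M(u, v) = r_uv · N̂ = 0,
  N(u, v) = r_vv · N̂ = -4*sin(u)^3/Abs(sin(u)).
Evaluating at (u, v) = (2*pi/3, 5*pi/6):
  L = -4, M = 0, N = -3.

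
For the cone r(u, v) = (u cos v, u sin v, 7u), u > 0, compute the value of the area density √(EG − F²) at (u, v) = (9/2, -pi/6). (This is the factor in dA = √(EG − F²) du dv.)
√(EG − F²)|_{(9/2, -pi/6)} = 45*sqrt(2)/2

E = 50, F = 0, G = u^2, so EG − F² = 50*u^2. Taking the positive square root: √(EG − F²) = 5*sqrt(2)*Abs(u). At (u, v) = (9/2, -pi/6): 45*sqrt(2)/2.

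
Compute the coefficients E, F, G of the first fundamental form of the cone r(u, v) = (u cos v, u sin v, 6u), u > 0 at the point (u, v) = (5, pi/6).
E = 37;  F = 0;  G = 25

Partials: r_u = (cos(v), sin(v), 6), r_v = (-u*sin(v), u*cos(v), 0). As functions of (u, v):
  E = r_u · r_u = 37,
  F = r_u · r_v = 0,
  G = r_v · r_v = u^2.
Evaluating at (u, v) = (5, pi/6): E = 37, F = 0, G = 25.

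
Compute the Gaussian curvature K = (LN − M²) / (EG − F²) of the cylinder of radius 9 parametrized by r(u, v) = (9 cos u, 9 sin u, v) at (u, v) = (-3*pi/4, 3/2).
K = 0

Coefficients of the first fundamental form: E = 81, F = 0, G = 1.
Coefficients of the second fundamental form: L = -9, M = 0, N = 0.
Assemble K = (LN − M²)/(EG − F²) = 0. At (u, v) = (-3*pi/4, 3/2): K = 0.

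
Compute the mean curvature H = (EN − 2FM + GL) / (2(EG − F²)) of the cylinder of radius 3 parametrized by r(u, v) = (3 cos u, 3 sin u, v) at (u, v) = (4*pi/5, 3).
H = -1/6

With E = 9, F = 0, G = 1, L = -3, M = 0, N = 0, assemble
  H = (EN − 2FM + GL) / (2(EG − F²)) = -1/6.
At (u, v) = (4*pi/5, 3): H = -1/6.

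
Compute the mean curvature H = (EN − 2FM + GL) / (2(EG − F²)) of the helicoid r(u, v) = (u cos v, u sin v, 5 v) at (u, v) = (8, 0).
H = 0

With E = 1, F = 0, G = u^2 + 25, L = 0, M = -5/sqrt(u^2 + 25), N = 0, assemble
  H = (EN − 2FM + GL) / (2(EG − F²)) = 0.
At (u, v) = (8, 0): H = 0.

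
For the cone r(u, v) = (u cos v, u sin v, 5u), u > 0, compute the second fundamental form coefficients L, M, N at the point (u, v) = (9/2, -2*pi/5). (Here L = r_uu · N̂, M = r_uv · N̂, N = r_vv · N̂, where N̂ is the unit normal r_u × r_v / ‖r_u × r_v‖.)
L = 0;  M = 0;  N = 45*sqrt(26)/52

Compute the unit normal N̂(u, v) = (-5*sqrt(26)*u*cos(v)/(26*Abs(u)), -5*sqrt(26)*u*sin(v)/(26*Abs(u)), sqrt(26)*u/(26*Abs(u))), and the second partials r_uu, r_uv, r_vv. Take dot products:
  L(u, v) = r_uu · N̂ = 0,
  M(u, v) = r_uv · N̂ = 0,
  N(u, v) = r_vv · N̂ = 5*sqrt(26)*u^2/(26*Abs(u)).
Evaluating at (u, v) = (9/2, -2*pi/5):
  L = 0, M = 0, N = 45*sqrt(26)/52.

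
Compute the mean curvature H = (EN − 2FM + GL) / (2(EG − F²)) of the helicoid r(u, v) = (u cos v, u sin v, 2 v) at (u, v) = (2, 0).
H = 0

With E = 1, F = 0, G = u^2 + 4, L = 0, M = -2/sqrt(u^2 + 4), N = 0, assemble
  H = (EN − 2FM + GL) / (2(EG − F²)) = 0.
At (u, v) = (2, 0): H = 0.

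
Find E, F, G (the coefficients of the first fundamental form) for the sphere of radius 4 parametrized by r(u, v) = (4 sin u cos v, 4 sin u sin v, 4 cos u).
E = 16;  F = 0;  G = 16*sin(u)^2

Compute partials: r_u = (4*cos(u)*cos(v), 4*sin(v)*cos(u), -4*sin(u)), r_v = (-4*sin(u)*sin(v), 4*sin(u)*cos(v), 0). Then
  E = r_u · r_u = 16,
  F = r_u · r_v = 0,
  G = r_v · r_v = 16*sin(u)^2.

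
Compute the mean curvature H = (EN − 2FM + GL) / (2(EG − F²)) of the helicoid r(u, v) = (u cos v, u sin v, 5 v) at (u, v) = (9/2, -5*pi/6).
H = 0

With E = 1, F = 0, G = u^2 + 25, L = 0, M = -5/sqrt(u^2 + 25), N = 0, assemble
  H = (EN − 2FM + GL) / (2(EG − F²)) = 0.
At (u, v) = (9/2, -5*pi/6): H = 0.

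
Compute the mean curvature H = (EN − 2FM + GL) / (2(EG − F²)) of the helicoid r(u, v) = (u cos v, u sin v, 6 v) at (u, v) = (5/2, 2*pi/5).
H = 0

With E = 1, F = 0, G = u^2 + 36, L = 0, M = -6/sqrt(u^2 + 36), N = 0, assemble
  H = (EN − 2FM + GL) / (2(EG − F²)) = 0.
At (u, v) = (5/2, 2*pi/5): H = 0.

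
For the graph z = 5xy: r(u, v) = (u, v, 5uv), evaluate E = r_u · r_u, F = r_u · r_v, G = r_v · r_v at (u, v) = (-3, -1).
E = 26;  F = 75;  G = 226

Partials: r_u = (1, 0, 5*v), r_v = (0, 1, 5*u). As functions of (u, v):
  E = r_u · r_u = 25*v^2 + 1,
  F = r_u · r_v = 25*u*v,
  G = r_v · r_v = 25*u^2 + 1.
Evaluating at (u, v) = (-3, -1): E = 26, F = 75, G = 226.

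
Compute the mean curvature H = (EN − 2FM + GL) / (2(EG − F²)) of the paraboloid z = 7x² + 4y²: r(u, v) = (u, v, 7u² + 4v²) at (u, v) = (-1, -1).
H = 1243*sqrt(29)/22707

With E = 196*u^2 + 1, F = 112*u*v, G = 64*v^2 + 1, L = 14/sqrt(196*u^2 + 64*v^2 + 1), M = 0, N = 8/sqrt(196*u^2 + 64*v^2 + 1), assemble
  H = (EN − 2FM + GL) / (2(EG − F²)) = (784*u^2 + 448*v^2 + 11)/(196*u^2 + 64*v^2 + 1)^(3/2).
At (u, v) = (-1, -1): H = 1243*sqrt(29)/22707.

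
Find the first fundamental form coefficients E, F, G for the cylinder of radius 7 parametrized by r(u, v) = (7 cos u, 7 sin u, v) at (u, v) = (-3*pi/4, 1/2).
E = 49;  F = 0;  G = 1

Partials: r_u = (-7*sin(u), 7*cos(u), 0), r_v = (0, 0, 1). As functions of (u, v):
  E = r_u · r_u = 49,
  F = r_u · r_v = 0,
  G = r_v · r_v = 1.
Evaluating at (u, v) = (-3*pi/4, 1/2): E = 49, F = 0, G = 1.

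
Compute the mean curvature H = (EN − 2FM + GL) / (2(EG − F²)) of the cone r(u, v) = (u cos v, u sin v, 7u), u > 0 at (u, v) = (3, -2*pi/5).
H = 7*sqrt(2)/60

With E = 50, F = 0, G = u^2, L = 0, M = 0, N = 7*sqrt(2)*u^2/(10*Abs(u)), assemble
  H = (EN − 2FM + GL) / (2(EG − F²)) = 7*sqrt(2)/(20*Abs(u)).
At (u, v) = (3, -2*pi/5): H = 7*sqrt(2)/60.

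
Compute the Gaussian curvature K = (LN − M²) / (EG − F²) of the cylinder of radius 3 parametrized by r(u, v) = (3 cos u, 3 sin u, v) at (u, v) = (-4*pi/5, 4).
K = 0

Coefficients of the first fundamental form: E = 9, F = 0, G = 1.
Coefficients of the second fundamental form: L = -3, M = 0, N = 0.
Assemble K = (LN − M²)/(EG − F²) = 0. At (u, v) = (-4*pi/5, 4): K = 0.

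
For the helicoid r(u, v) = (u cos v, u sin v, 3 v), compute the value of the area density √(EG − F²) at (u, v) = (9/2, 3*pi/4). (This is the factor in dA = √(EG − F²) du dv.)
√(EG − F²)|_{(9/2, 3*pi/4)} = 3*sqrt(13)/2

E = 1, F = 0, G = u^2 + 9, so EG − F² = u^2 + 9. Taking the positive square root: √(EG − F²) = sqrt(u^2 + 9). At (u, v) = (9/2, 3*pi/4): 3*sqrt(13)/2.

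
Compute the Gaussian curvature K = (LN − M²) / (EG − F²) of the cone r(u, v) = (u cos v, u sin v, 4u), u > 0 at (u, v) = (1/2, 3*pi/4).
K = 0

Coefficients of the first fundamental form: E = 17, F = 0, G = u^2.
Coefficients of the second fundamental form: L = 0, M = 0, N = 4*sqrt(17)*u^2/(17*Abs(u)).
Assemble K = (LN − M²)/(EG − F²) = 0. At (u, v) = (1/2, 3*pi/4): K = 0.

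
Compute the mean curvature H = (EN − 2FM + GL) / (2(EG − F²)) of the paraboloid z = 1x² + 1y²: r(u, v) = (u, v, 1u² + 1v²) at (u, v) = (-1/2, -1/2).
H = 4*sqrt(3)/9

With E = 4*u^2 + 1, F = 4*u*v, G = 4*v^2 + 1, L = 2/sqrt(4*u^2 + 4*v^2 + 1), M = 0, N = 2/sqrt(4*u^2 + 4*v^2 + 1), assemble
  H = (EN − 2FM + GL) / (2(EG − F²)) = 2*(2*u^2 + 2*v^2 + 1)/(4*u^2 + 4*v^2 + 1)^(3/2).
At (u, v) = (-1/2, -1/2): H = 4*sqrt(3)/9.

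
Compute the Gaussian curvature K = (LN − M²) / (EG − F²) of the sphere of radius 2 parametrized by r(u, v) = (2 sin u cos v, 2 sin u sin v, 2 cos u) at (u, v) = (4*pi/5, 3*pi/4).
K = 1/4

Coefficients of the first fundamental form: E = 4, F = 0, G = 4*sin(u)^2.
Coefficients of the second fundamental form: L = -2*sin(u)/Abs(sin(u)), M = 0, N = -2*sin(u)^3/Abs(sin(u)).
Assemble K = (LN − M²)/(EG − F²) = 1/4. At (u, v) = (4*pi/5, 3*pi/4): K = 1/4.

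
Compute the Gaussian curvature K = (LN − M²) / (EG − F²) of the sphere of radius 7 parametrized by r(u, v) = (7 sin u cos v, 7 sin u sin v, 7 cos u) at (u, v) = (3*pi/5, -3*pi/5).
K = 1/49

Coefficients of the first fundamental form: E = 49, F = 0, G = 49*sin(u)^2.
Coefficients of the second fundamental form: L = -7*sin(u)/Abs(sin(u)), M = 0, N = -7*sin(u)^3/Abs(sin(u)).
Assemble K = (LN − M²)/(EG − F²) = 1/49. At (u, v) = (3*pi/5, -3*pi/5): K = 1/49.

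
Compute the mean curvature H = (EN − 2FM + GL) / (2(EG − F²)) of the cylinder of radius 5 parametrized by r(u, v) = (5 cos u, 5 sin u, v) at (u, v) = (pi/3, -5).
H = -1/10

With E = 25, F = 0, G = 1, L = -5, M = 0, N = 0, assemble
  H = (EN − 2FM + GL) / (2(EG − F²)) = -1/10.
At (u, v) = (pi/3, -5): H = -1/10.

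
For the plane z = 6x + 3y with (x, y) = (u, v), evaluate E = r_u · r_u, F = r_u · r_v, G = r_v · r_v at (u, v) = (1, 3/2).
E = 37;  F = 18;  G = 10

Partials: r_u = (1, 0, 6), r_v = (0, 1, 3). As functions of (u, v):
  E = r_u · r_u = 37,
  F = r_u · r_v = 18,
  G = r_v · r_v = 10.
Evaluating at (u, v) = (1, 3/2): E = 37, F = 18, G = 10.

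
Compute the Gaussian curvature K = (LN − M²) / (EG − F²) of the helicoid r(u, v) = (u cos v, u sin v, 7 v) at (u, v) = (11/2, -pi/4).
K = -784/100489

Coefficients of the first fundamental form: E = 1, F = 0, G = u^2 + 49.
Coefficients of the second fundamental form: L = 0, M = -7/sqrt(u^2 + 49), N = 0.
Assemble K = (LN − M²)/(EG − F²) = -49/(u^2 + 49)^2. At (u, v) = (11/2, -pi/4): K = -784/100489.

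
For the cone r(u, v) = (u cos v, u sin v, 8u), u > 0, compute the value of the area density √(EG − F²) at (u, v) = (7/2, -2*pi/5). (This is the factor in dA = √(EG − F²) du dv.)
√(EG − F²)|_{(7/2, -2*pi/5)} = 7*sqrt(65)/2

E = 65, F = 0, G = u^2, so EG − F² = 65*u^2. Taking the positive square root: √(EG − F²) = sqrt(65)*Abs(u). At (u, v) = (7/2, -2*pi/5): 7*sqrt(65)/2.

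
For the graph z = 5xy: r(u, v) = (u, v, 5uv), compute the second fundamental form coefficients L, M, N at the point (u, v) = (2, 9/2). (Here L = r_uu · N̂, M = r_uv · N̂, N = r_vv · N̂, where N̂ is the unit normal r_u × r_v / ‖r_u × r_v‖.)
L = 0;  M = 10*sqrt(2429)/2429;  N = 0

Compute the unit normal N̂(u, v) = (-5*v/sqrt(25*u^2 + 25*v^2 + 1), -5*u/sqrt(25*u^2 + 25*v^2 + 1), 1/sqrt(25*u^2 + 25*v^2 + 1)), and the second partials r_uu, r_uv, r_vv. Take dot products:
  L(u, v) = r_uu · N̂ = 0,
  M(u, v) = r_uv · N̂ = 5/sqrt(25*u^2 + 25*v^2 + 1),
  N(u, v) = r_vv · N̂ = 0.
Evaluating at (u, v) = (2, 9/2):
  L = 0, M = 10*sqrt(2429)/2429, N = 0.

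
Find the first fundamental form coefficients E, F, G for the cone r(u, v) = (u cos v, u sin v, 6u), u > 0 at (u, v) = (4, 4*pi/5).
E = 37;  F = 0;  G = 16

Partials: r_u = (cos(v), sin(v), 6), r_v = (-u*sin(v), u*cos(v), 0). As functions of (u, v):
  E = r_u · r_u = 37,
  F = r_u · r_v = 0,
  G = r_v · r_v = u^2.
Evaluating at (u, v) = (4, 4*pi/5): E = 37, F = 0, G = 16.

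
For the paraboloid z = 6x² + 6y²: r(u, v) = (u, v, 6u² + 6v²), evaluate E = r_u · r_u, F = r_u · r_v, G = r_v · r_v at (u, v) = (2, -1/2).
E = 577;  F = -144;  G = 37

Partials: r_u = (1, 0, 12*u), r_v = (0, 1, 12*v). As functions of (u, v):
  E = r_u · r_u = 144*u^2 + 1,
  F = r_u · r_v = 144*u*v,
  G = r_v · r_v = 144*v^2 + 1.
Evaluating at (u, v) = (2, -1/2): E = 577, F = -144, G = 37.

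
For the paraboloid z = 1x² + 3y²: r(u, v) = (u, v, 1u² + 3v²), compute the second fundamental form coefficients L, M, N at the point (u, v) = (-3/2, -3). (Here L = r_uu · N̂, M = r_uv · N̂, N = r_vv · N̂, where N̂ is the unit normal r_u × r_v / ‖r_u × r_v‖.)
L = sqrt(334)/167;  M = 0;  N = 3*sqrt(334)/167

Compute the unit normal N̂(u, v) = (-2*u/sqrt(4*u^2 + 36*v^2 + 1), -6*v/sqrt(4*u^2 + 36*v^2 + 1), 1/sqrt(4*u^2 + 36*v^2 + 1)), and the second partials r_uu, r_uv, r_vv. Take dot products:
  L(u, v) = r_uu · N̂ = 2/sqrt(4*u^2 + 36*v^2 + 1),
  M(u, v) = r_uv · N̂ = 0,
  N(u, v) = r_vv · N̂ = 6/sqrt(4*u^2 + 36*v^2 + 1).
Evaluating at (u, v) = (-3/2, -3):
  L = sqrt(334)/167, M = 0, N = 3*sqrt(334)/167.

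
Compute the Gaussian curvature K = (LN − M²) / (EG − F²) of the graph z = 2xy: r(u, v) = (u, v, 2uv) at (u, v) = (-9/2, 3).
K = -1/3481

Coefficients of the first fundamental form: E = 4*v^2 + 1, F = 4*u*v, G = 4*u^2 + 1.
Coefficients of the second fundamental form: L = 0, M = 2/sqrt(4*u^2 + 4*v^2 + 1), N = 0.
Assemble K = (LN − M²)/(EG − F²) = -4/(16*u^4 + 32*u^2*v^2 + 8*u^2 + 16*v^4 + 8*v^2 + 1). At (u, v) = (-9/2, 3): K = -1/3481.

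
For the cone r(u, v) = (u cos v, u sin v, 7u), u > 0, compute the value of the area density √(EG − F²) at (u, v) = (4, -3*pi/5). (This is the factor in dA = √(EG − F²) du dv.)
√(EG − F²)|_{(4, -3*pi/5)} = 20*sqrt(2)

E = 50, F = 0, G = u^2, so EG − F² = 50*u^2. Taking the positive square root: √(EG − F²) = 5*sqrt(2)*Abs(u). At (u, v) = (4, -3*pi/5): 20*sqrt(2).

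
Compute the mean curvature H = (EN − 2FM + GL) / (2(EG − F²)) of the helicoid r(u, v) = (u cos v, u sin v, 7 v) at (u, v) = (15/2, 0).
H = 0

With E = 1, F = 0, G = u^2 + 49, L = 0, M = -7/sqrt(u^2 + 49), N = 0, assemble
  H = (EN − 2FM + GL) / (2(EG − F²)) = 0.
At (u, v) = (15/2, 0): H = 0.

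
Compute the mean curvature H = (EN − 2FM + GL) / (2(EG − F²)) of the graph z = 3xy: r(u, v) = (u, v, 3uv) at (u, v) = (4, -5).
H = 27*sqrt(370)/6845

With E = 9*v^2 + 1, F = 9*u*v, G = 9*u^2 + 1, L = 0, M = 3/sqrt(9*u^2 + 9*v^2 + 1), N = 0, assemble
  H = (EN − 2FM + GL) / (2(EG − F²)) = -27*u*v/(9*u^2 + 9*v^2 + 1)^(3/2).
At (u, v) = (4, -5): H = 27*sqrt(370)/6845.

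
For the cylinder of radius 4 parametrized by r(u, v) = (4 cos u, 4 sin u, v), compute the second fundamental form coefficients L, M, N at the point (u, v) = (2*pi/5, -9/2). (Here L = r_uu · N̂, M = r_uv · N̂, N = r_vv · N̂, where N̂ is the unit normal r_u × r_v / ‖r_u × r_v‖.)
L = -4;  M = 0;  N = 0

Compute the unit normal N̂(u, v) = (cos(u), sin(u), 0), and the second partials r_uu, r_uv, r_vv. Take dot products:
  L(u, v) = r_uu · N̂ = -4,
  M(u, v) = r_uv · N̂ = 0,
  N(u, v) = r_vv · N̂ = 0.
Evaluating at (u, v) = (2*pi/5, -9/2):
  L = -4, M = 0, N = 0.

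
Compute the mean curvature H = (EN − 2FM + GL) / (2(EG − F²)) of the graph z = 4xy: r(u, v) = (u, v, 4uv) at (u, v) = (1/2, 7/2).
H = -112*sqrt(201)/40401

With E = 16*v^2 + 1, F = 16*u*v, G = 16*u^2 + 1, L = 0, M = 4/sqrt(16*u^2 + 16*v^2 + 1), N = 0, assemble
  H = (EN − 2FM + GL) / (2(EG − F²)) = -64*u*v/(16*u^2 + 16*v^2 + 1)^(3/2).
At (u, v) = (1/2, 7/2): H = -112*sqrt(201)/40401.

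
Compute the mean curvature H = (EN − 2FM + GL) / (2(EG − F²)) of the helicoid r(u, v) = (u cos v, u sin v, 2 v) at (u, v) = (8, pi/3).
H = 0

With E = 1, F = 0, G = u^2 + 4, L = 0, M = -2/sqrt(u^2 + 4), N = 0, assemble
  H = (EN − 2FM + GL) / (2(EG − F²)) = 0.
At (u, v) = (8, pi/3): H = 0.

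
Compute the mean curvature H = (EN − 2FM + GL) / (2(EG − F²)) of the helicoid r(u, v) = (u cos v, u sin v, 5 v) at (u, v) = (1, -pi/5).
H = 0

With E = 1, F = 0, G = u^2 + 25, L = 0, M = -5/sqrt(u^2 + 25), N = 0, assemble
  H = (EN − 2FM + GL) / (2(EG − F²)) = 0.
At (u, v) = (1, -pi/5): H = 0.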